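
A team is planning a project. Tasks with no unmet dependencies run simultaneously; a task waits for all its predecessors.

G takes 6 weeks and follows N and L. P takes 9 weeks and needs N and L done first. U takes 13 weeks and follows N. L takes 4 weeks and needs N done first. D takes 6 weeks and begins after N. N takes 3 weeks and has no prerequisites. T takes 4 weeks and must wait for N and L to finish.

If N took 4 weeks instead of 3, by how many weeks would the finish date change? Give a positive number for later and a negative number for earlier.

Critical path before the change: N→L→P = 3+4+9 = 16 giving 16 weeks.
Since N is critical, the +1 change carries straight to that chain (now 17 weeks).
That remains the longest chain; total 17 weeks.
Change in finish: 17 − 16 = +1 weeks.

1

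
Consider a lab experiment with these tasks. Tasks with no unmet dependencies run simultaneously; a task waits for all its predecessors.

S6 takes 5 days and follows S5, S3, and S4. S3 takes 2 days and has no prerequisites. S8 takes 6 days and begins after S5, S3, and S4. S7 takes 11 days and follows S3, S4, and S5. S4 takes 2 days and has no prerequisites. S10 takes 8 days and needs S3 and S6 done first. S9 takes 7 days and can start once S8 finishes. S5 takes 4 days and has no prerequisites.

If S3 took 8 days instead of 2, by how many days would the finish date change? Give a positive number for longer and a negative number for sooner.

4

Actual critical path: S5→S6→S10 = 4+5+8 = 17 ⇒ 17 days.
The longest path through S3 is only 15 days, so S3 has float 2.
The binding chain switches to S3→S6→S10 = 8+5+8 = 21; finish 21 days.
Change in finish: 21 − 17 = +4 days.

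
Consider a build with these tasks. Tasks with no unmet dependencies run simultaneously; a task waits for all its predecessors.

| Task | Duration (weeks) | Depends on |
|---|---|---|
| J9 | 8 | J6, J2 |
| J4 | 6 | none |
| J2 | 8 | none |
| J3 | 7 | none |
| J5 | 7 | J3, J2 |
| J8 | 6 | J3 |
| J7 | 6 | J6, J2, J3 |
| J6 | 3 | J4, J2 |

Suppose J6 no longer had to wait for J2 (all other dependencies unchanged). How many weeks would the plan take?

Before: longest chain J2→J6→J9 = 8+3+8 = 19, finish 19.
Without J2→J6, J6's earliest start moves from 8 to 6.
New critical path: J4→J6→J9 = 6+3+8 = 17 ⇒ 17 weeks.

17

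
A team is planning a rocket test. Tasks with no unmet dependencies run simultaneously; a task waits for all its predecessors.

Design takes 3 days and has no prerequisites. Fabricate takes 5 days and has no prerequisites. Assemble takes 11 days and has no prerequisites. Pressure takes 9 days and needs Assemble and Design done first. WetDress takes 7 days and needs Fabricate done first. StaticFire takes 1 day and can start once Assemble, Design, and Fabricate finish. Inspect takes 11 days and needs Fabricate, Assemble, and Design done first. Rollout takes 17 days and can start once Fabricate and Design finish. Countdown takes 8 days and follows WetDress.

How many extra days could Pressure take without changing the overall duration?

Fabricate→Rollout = 5+17 = 22 sets the makespan at 22 days.
Longest path through Pressure: 20 days (earliest finish 20, latest finish 22).
Slack of Pressure = 13 − 11 = 2 days.

2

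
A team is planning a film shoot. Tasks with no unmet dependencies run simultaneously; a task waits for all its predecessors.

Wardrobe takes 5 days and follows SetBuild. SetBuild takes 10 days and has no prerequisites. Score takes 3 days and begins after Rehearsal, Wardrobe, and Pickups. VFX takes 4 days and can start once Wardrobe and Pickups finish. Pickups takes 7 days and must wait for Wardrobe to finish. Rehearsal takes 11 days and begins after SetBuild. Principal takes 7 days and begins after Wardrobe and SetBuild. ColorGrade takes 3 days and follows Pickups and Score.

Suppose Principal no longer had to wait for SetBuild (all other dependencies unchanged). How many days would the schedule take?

Before: longest chain SetBuild→Wardrobe→Pickups→Score→ColorGrade = 10+5+7+3+3 = 28, finish 28.
Dropping SetBuild→Principal doesn't change Principal's earliest start (15); another predecessor still binds.
After: SetBuild→Wardrobe→Pickups→Score→ColorGrade = 10+5+7+3+3 = 28 → 28 days.

28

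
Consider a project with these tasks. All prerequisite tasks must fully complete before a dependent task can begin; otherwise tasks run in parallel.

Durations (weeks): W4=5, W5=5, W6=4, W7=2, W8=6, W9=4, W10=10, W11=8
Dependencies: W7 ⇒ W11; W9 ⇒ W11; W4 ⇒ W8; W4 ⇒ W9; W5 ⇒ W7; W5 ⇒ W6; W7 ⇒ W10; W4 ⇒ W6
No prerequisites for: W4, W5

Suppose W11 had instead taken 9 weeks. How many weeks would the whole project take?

Actual critical path: W4→W9→W11 = 5+4+8 = 17 ⇒ 17 weeks.
Since W11 is critical, the +1 change carries straight to that chain (now 18 weeks).
The critical path is still W4→W9→W11; finish is now 18 weeks.

18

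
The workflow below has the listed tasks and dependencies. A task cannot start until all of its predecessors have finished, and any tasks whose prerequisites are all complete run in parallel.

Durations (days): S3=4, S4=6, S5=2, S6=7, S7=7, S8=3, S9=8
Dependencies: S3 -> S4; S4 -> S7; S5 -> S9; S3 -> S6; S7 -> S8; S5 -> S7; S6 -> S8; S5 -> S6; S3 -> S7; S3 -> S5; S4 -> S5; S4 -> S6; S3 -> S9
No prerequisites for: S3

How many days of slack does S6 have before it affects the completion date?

0

Critical path: S3→S4→S5→S6→S8 = 4+6+2+7+3 = 22, so the finish is 22 days.
Longest path through S6: 22 days (earliest finish 19, latest finish 19).
Float = 22 − 22 = 0.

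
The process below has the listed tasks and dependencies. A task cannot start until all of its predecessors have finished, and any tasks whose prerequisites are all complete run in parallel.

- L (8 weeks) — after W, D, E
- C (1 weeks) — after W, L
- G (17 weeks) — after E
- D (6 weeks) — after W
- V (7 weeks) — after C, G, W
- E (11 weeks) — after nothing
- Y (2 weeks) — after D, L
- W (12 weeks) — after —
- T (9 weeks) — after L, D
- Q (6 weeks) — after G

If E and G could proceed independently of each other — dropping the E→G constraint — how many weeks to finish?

Before: longest chain W→D→L→T = 12+6+8+9 = 35, finish 35.
Without E→G, G's earliest start moves from 11 to 0.
New critical path: W→D→L→T = 12+6+8+9 = 35 ⇒ 35 weeks.

35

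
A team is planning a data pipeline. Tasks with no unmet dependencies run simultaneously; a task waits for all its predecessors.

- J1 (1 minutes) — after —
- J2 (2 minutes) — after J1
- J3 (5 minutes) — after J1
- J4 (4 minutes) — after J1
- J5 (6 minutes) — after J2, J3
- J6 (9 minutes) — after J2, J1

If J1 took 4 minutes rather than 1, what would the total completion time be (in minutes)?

As given, the longest chain is J1→J2→J6 = 1+2+9 = 12, so the finish is 12 minutes.
J1 lies on that path, so at 4 minutes the path becomes 15 minutes.
No other chain overtakes it, so the finish is 15 minutes.

15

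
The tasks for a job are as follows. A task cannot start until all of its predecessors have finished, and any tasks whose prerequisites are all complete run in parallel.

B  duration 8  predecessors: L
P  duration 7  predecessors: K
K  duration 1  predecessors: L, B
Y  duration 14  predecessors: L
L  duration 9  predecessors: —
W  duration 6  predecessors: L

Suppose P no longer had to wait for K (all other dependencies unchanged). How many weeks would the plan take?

Original critical path: L→B→K→P = 9+8+1+7 = 25 ⇒ 25 weeks.
Without K→P, P's earliest start moves from 18 to 0.
New critical path: L→Y = 9+14 = 23 ⇒ 23 weeks.

23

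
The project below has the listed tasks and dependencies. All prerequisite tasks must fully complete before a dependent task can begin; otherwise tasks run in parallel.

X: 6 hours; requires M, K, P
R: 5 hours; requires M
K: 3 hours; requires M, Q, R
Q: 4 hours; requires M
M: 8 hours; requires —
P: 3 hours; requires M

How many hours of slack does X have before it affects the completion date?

0

The longest chain is M→R→K→X = 8+5+3+6 = 22; overall finish 22 hours.
The longest chain containing X totals 22 hours.
So X can slip 22 − 22 = 0 hours.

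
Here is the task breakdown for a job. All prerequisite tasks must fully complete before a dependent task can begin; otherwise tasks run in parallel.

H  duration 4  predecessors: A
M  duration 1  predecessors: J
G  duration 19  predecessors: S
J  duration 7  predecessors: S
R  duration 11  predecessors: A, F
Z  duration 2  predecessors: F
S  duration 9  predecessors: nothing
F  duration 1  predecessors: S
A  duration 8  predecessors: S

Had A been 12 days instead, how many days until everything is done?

As given, the longest chain is S→A→R = 9+8+11 = 28, so the finish is 28 days.
A lies on that path, so at 12 days the path becomes 32 days.
The critical path is still S→A→R; finish is now 32 days.

32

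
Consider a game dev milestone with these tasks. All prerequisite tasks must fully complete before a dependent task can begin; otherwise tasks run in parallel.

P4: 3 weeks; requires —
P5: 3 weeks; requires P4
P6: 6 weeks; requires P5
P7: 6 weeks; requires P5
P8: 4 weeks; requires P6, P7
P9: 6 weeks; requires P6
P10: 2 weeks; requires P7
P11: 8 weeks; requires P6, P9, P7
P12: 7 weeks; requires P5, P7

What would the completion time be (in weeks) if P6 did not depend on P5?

20

Before: longest chain P4→P5→P6→P9→P11 = 3+3+6+6+8 = 26, finish 26.
Without P5→P6, P6's earliest start moves from 6 to 0.
The longest chain is now P4→P5→P7→P11 = 3+3+6+8 = 20, so the job takes 20 weeks.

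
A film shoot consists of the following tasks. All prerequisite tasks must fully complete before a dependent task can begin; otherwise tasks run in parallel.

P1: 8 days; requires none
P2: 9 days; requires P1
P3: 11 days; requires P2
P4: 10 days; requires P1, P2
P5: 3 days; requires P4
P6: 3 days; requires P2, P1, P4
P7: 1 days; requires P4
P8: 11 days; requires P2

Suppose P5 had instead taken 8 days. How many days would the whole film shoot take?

Critical path before the change: P1→P2→P4→P5 = 8+9+10+3 = 30 giving 30 days.
Since P5 is critical, the +5 change carries straight to that chain (now 35 days).
No other chain overtakes it, so the finish is 35 days.

35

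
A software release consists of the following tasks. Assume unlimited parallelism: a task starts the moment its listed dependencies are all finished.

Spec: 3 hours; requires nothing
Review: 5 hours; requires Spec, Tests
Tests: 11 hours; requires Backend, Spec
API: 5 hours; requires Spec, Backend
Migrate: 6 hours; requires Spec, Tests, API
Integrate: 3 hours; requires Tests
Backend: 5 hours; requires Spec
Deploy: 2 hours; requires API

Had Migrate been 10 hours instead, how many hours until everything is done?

Critical path before the change: Spec→Backend→Tests→Migrate = 3+5+11+6 = 25 giving 25 hours.
Migrate is on the critical path; changing it to 10 makes that path 29 hours.
No other chain overtakes it, so the finish is 29 hours.

29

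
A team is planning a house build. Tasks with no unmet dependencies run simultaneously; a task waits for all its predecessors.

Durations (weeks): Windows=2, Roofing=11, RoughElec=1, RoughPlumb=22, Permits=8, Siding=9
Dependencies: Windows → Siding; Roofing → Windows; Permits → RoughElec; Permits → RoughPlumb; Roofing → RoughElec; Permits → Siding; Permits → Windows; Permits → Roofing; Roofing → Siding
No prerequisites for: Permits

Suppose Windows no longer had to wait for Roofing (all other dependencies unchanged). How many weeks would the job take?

Original critical path: Permits→Roofing→Windows→Siding = 8+11+2+9 = 30 ⇒ 30 weeks.
Without Roofing→Windows, Windows's earliest start moves from 19 to 8.
After: Permits→RoughPlumb = 8+22 = 30 → 30 weeks.

30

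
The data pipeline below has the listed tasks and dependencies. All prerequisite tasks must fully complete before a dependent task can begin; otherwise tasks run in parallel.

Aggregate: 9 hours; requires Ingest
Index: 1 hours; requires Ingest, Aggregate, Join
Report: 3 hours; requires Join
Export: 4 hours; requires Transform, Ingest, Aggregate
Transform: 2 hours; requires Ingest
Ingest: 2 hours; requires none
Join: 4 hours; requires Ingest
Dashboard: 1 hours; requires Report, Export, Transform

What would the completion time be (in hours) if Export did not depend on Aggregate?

With the dependency in place, Ingest→Aggregate→Export→Dashboard = 2+9+4+1 = 16 sets the finish at 16 hours.
Without Aggregate→Export, Export's earliest start moves from 11 to 4.
New critical path: Ingest→Aggregate→Index = 2+9+1 = 12 ⇒ 12 hours.

12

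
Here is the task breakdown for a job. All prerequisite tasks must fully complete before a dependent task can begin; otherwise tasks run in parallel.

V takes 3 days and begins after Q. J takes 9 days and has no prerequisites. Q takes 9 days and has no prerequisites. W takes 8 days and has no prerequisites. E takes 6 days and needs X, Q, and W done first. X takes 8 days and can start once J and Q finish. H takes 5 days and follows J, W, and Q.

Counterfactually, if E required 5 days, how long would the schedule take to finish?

Baseline: Q→X→E = 9+8+6 = 23 → 23 days.
E lies on that path, so at 5 days the path becomes 22 days.
No other chain overtakes it, so the finish is 22 days.

22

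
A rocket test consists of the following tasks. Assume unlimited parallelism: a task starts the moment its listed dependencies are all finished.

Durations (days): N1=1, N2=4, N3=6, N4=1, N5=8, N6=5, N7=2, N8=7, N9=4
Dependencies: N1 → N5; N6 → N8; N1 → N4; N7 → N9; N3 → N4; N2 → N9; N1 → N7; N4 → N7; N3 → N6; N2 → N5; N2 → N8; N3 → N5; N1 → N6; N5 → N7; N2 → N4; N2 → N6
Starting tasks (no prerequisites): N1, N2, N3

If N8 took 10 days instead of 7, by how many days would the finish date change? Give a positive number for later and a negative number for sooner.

As given, the longest chain is N3→N5→N7→N9 = 6+8+2+4 = 20, so the finish is 20 days.
N8 has 2 days of float (longest path through it is 18).
Now N3→N6→N8 = 6+5+10 = 21 is longest, so the finish becomes 21 days.
Change in finish: 21 − 20 = +1 days.

1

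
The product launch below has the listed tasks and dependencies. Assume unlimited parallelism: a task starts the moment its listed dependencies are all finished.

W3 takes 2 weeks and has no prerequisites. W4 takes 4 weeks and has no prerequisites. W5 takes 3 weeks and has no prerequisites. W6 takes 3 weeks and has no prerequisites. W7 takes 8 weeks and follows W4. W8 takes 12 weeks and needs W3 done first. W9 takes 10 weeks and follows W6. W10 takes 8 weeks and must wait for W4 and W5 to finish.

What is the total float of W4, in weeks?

Critical path: W3→W8 = 2+12 = 14, so the finish is 14 weeks.
W4 finishes as early as 4 and must finish by 6.
Slack of W4 = 2 − 0 = 2 weeks.

2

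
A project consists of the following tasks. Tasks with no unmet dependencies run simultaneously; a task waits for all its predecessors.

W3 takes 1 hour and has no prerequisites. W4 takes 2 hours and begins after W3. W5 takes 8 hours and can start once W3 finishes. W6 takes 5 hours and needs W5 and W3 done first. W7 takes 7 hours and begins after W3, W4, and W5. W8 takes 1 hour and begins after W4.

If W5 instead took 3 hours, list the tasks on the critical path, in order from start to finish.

W3, W5, W7

Critical path before the change: W3→W5→W7 = 1+8+7 = 16 giving 16 hours.
W5 lies on that path, so at 3 hours the path becomes 11 hours.
No other chain overtakes it, so the finish is 11 hours.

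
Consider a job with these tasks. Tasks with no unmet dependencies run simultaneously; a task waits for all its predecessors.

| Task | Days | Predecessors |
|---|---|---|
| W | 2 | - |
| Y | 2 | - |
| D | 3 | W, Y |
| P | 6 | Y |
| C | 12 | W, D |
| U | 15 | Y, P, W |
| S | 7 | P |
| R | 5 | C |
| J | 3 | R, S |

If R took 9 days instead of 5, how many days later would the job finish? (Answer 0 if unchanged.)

Actual critical path: W→D→C→R→J = 2+3+12+5+3 = 25 ⇒ 25 days.
R is on the critical path; changing it to 9 makes that path 29 days.
That remains the longest chain; total 29 days.
Change in finish: 29 − 25 = +4 days.

4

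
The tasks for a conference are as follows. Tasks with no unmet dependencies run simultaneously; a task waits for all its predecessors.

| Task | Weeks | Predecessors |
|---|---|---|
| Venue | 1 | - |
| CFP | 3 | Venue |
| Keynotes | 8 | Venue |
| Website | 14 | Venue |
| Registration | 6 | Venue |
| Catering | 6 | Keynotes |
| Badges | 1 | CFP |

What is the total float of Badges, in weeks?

10

Critical path: Venue→Keynotes→Catering = 1+8+6 = 15, so the finish is 15 weeks.
The longest chain containing Badges totals 5 weeks.
Slack of Badges = 14 − 4 = 10 weeks.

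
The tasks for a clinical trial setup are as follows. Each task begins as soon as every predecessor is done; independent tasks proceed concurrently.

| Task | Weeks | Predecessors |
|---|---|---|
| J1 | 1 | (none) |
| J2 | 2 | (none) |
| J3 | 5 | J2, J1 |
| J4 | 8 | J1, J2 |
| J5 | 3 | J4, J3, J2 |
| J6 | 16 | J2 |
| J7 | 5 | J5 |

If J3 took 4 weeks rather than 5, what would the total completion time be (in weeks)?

As given, the longest chain is J2→J4→J5→J7 = 2+8+3+5 = 18, so the finish is 18 weeks.
J3 has 3 weeks of float (longest path through it is 15).
That remains the longest chain; total 18 weeks.

18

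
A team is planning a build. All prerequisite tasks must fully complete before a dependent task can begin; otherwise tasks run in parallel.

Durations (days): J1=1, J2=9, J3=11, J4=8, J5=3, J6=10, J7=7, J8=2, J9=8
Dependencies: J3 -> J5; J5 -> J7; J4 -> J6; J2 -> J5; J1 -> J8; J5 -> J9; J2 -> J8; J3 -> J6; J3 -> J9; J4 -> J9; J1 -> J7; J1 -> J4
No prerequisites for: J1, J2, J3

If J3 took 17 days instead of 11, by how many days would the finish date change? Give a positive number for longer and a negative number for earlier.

6

The binding path is J3→J5→J9 = 11+3+8 = 22; finish at 22 days.
J3 is on the critical path; changing it to 17 makes that path 28 days.
The critical path is still J3→J5→J9; finish is now 28 days.
Change in finish: 28 − 22 = +6 days.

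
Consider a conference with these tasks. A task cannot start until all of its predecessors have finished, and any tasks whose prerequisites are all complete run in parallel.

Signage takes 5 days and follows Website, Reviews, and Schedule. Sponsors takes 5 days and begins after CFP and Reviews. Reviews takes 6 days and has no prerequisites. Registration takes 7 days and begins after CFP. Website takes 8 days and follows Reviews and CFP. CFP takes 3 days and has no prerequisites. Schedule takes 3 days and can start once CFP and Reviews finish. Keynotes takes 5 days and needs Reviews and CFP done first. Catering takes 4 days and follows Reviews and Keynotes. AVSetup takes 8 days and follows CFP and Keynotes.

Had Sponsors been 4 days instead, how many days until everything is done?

19

Critical path before the change: Reviews→Keynotes→AVSetup = 6+5+8 = 19 giving 19 days.
Sponsors is off the critical path — its longest chain is 11 days, giving 8 of slack.
That remains the longest chain; total 19 days.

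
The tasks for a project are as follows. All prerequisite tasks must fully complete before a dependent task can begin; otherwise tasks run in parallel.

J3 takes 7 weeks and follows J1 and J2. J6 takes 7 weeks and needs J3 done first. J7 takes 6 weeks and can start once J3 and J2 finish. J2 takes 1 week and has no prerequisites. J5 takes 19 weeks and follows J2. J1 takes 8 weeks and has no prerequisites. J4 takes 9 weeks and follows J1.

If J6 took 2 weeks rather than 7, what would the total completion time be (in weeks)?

21

As given, the longest chain is J1→J3→J6 = 8+7+7 = 22, so the finish is 22 weeks.
Since J6 is critical, the -5 change carries straight to that chain (now 17 weeks).
New critical path: J1→J3→J7 = 8+7+6 = 21 ⇒ 21 weeks.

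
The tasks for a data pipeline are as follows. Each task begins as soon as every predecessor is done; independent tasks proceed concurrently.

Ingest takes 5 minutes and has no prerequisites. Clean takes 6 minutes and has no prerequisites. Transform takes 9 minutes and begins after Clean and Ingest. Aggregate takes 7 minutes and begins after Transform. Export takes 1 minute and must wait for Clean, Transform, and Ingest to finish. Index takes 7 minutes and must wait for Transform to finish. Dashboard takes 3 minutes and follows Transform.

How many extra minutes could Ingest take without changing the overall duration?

1

Critical path: Clean→Transform→Aggregate = 6+9+7 = 22, so the finish is 22 minutes.
The longest chain containing Ingest totals 21 minutes.
Slack of Ingest = 1 − 0 = 1 minute.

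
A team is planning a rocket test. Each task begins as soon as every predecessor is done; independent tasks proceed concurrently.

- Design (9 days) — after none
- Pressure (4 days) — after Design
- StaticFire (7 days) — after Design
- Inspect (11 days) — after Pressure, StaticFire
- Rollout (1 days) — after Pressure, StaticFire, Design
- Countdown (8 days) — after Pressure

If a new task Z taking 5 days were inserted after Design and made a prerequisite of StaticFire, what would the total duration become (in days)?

32

Originally the schedule takes 27 days.
With Z inserted, StaticFire now waits for max(Design, Z).
New critical path: Design→Z→StaticFire→Inspect = 9+5+7+11 = 32 ⇒ 32 days.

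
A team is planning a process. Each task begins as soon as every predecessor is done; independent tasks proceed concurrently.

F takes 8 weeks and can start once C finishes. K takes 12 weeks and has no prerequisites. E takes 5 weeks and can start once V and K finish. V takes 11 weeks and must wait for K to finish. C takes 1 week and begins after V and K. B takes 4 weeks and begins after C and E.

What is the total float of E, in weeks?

0

The longest chain is K→V→C→F = 12+11+1+8 = 32; overall finish 32 weeks.
The longest chain containing E totals 32 weeks.
So E can slip 28 − 28 = 0 weeks.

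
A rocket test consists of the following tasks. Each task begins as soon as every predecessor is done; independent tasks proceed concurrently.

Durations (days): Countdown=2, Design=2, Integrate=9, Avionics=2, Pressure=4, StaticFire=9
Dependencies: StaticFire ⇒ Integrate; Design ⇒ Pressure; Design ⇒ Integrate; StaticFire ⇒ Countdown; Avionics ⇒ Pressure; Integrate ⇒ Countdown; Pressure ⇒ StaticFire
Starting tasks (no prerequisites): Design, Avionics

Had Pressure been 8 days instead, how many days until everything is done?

As given, the longest chain is Design→Pressure→StaticFire→Integrate→Countdown = 2+4+9+9+2 = 26, so the finish is 26 days.
Pressure is on the critical path; changing it to 8 makes that path 30 days.
The critical path is still Design→Pressure→StaticFire→Integrate→Countdown; finish is now 30 days.

30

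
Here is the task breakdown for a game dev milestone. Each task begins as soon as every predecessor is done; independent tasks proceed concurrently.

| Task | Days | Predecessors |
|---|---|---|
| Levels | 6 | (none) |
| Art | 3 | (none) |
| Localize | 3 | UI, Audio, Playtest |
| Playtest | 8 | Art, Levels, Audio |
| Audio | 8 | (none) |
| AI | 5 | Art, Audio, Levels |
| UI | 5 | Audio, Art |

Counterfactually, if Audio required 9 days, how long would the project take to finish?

Baseline: Audio→Playtest→Localize = 8+8+3 = 19 → 19 days.
Since Audio is critical, the +1 change carries straight to that chain (now 20 days).
That remains the longest chain; total 20 days.

20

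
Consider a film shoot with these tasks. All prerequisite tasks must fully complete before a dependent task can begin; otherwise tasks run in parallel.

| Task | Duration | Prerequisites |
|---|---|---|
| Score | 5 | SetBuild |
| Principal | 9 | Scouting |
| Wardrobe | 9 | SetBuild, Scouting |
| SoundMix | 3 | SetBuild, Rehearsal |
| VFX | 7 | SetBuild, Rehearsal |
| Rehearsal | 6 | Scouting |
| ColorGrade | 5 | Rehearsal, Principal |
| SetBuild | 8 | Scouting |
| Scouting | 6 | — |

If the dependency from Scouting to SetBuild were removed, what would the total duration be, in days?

Original critical path: Scouting→SetBuild→Wardrobe = 6+8+9 = 23 ⇒ 23 days.
Without Scouting→SetBuild, SetBuild's earliest start moves from 6 to 0.
The longest chain is now Scouting→Principal→ColorGrade = 6+9+5 = 20, so the plan takes 20 days.

20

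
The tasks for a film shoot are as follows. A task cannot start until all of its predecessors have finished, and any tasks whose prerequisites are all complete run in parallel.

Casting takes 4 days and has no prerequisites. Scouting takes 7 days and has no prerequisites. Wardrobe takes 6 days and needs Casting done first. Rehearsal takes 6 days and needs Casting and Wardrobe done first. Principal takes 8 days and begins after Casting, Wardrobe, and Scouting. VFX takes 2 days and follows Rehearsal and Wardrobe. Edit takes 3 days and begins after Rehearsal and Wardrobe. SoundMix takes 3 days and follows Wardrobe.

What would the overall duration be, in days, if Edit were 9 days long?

25

As given, the longest chain is Casting→Wardrobe→Rehearsal→Edit = 4+6+6+3 = 19, so the finish is 19 days.
Edit lies on that path, so at 9 days the path becomes 25 days.
That remains the longest chain; total 25 days.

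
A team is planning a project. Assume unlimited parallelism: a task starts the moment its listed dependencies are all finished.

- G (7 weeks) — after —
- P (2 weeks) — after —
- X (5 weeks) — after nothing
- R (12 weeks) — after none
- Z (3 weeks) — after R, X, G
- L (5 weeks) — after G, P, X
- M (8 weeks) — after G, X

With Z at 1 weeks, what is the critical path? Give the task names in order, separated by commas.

G, M

The binding path is R→Z = 12+3 = 15; finish at 15 weeks.
Since Z is critical, the -2 change carries straight to that chain (now 13 weeks).
Now G→M = 7+8 = 15 is longest, so the finish becomes 15 weeks.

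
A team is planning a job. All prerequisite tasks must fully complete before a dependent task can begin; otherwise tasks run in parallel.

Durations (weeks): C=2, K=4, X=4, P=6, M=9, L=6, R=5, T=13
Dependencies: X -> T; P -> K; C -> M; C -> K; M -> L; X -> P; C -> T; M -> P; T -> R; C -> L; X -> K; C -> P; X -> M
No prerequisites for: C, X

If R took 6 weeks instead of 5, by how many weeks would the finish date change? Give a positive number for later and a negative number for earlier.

Actual critical path: X→M→P→K = 4+9+6+4 = 23 ⇒ 23 weeks.
R has 1 week of float (longest path through it is 22).
No other chain overtakes it, so the finish is 23 weeks.
Change in finish: 23 − 23 = +0 weeks.

0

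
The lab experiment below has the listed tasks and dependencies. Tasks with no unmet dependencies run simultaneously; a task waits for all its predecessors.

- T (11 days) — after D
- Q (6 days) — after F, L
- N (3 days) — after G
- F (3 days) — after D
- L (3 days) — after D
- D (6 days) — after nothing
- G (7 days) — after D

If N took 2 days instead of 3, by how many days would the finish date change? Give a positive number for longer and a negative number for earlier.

As given, the longest chain is D→T = 6+11 = 17, so the finish is 17 days.
The longest path through N is only 16 days, so N has float 1.
The critical path is still D→T; finish is now 17 days.
Change in finish: 17 − 17 = +0 days.

0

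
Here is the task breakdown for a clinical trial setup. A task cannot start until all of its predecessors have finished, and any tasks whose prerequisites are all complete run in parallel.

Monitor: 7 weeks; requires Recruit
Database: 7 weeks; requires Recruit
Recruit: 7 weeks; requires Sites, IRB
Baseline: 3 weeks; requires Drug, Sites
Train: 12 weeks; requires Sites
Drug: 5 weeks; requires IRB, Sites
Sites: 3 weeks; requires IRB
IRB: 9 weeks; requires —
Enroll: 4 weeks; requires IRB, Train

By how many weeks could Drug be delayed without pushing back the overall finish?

8

The longest chain is IRB→Sites→Train→Enroll = 9+3+12+4 = 28; overall finish 28 weeks.
Drug finishes as early as 17 and must finish by 25.
Float = 28 − 20 = 8.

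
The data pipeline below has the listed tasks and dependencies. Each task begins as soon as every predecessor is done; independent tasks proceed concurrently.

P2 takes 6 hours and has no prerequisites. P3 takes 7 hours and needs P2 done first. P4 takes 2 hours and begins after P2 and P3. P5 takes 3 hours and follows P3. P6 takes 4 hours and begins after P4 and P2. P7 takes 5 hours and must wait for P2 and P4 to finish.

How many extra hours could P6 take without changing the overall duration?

P2→P3→P4→P7 = 6+7+2+5 = 20 sets the makespan at 20 hours.
P6 finishes as early as 19 and must finish by 20.
Slack of P6 = 16 − 15 = 1 hour.

1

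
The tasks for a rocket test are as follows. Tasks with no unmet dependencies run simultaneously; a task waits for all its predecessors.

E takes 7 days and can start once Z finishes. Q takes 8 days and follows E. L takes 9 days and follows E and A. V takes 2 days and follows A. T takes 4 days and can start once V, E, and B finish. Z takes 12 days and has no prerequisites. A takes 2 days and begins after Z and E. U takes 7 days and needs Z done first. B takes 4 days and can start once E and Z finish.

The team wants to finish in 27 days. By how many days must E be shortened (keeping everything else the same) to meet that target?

Current finish: 30 days; target: 27.
E is on every critical path, so each day cut from E cuts the finish by one (this holds down to a finish of 24).
Need 30 − 27 = 3 days off E → E becomes 4 days, finish becomes 27.

3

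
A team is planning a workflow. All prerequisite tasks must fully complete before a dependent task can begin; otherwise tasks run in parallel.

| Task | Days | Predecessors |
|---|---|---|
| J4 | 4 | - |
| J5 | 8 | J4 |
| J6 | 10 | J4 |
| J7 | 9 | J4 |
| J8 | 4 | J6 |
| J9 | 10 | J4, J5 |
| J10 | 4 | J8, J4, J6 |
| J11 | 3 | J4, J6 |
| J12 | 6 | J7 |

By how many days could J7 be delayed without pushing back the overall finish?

J4→J5→J9 = 4+8+10 = 22 sets the makespan at 22 days.
The longest chain containing J7 totals 19 days.
Float = 22 − 19 = 3.

3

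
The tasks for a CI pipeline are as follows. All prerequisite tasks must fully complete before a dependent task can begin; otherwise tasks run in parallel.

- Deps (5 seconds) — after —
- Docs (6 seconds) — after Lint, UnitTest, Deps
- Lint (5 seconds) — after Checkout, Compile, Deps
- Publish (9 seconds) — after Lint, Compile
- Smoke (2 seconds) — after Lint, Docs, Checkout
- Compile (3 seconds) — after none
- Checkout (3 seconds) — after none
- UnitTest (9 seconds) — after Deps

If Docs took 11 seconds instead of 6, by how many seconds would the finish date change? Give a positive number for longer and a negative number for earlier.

Critical path before the change: Deps→UnitTest→Docs→Smoke = 5+9+6+2 = 22 giving 22 seconds.
Docs lies on that path, so at 11 seconds the path becomes 27 seconds.
That remains the longest chain; total 27 seconds.
Change in finish: 27 − 22 = +5 seconds.

5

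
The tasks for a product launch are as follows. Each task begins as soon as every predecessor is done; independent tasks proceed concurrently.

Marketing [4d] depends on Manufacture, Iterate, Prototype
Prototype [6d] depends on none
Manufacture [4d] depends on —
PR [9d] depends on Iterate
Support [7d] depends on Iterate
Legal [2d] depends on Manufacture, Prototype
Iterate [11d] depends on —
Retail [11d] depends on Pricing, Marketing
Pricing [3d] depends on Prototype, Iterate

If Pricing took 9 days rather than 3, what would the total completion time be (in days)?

Actual critical path: Iterate→Marketing→Retail = 11+4+11 = 26 ⇒ 26 days.
The longest path through Pricing is only 25 days, so Pricing has float 1.
New critical path: Iterate→Pricing→Retail = 11+9+11 = 31 ⇒ 31 days.

31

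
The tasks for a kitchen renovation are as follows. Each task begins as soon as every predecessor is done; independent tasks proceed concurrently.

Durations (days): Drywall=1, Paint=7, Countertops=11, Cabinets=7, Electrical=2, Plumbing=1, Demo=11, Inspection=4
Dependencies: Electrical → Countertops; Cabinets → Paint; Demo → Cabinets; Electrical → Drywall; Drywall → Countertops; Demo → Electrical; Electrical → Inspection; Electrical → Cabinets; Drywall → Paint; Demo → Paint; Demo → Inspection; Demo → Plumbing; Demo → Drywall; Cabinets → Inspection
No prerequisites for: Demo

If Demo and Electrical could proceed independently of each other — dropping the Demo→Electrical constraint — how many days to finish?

With the dependency in place, Demo→Electrical→Cabinets→Paint = 11+2+7+7 = 27 sets the finish at 27 days.
Without Demo→Electrical, Electrical's earliest start moves from 11 to 0.
New critical path: Demo→Cabinets→Paint = 11+7+7 = 25 ⇒ 25 days.

25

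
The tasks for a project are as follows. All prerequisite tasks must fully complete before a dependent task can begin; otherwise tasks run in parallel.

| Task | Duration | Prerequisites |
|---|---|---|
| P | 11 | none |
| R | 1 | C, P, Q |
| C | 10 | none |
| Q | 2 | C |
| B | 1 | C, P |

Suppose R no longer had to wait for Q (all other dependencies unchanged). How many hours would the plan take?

12

Before: longest chain C→Q→R = 10+2+1 = 13, finish 13.
Without Q→R, R's earliest start moves from 12 to 11.
The longest chain is now C→Q = 10+2 = 12, so the plan takes 12 hours.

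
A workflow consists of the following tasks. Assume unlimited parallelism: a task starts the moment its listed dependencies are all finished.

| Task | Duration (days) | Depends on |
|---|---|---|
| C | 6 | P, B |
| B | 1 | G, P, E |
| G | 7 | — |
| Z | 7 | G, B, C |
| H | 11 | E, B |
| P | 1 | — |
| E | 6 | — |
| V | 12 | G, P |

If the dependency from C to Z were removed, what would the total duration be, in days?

With the dependency in place, G→B→C→Z = 7+1+6+7 = 21 sets the finish at 21 days.
Without C→Z, Z's earliest start moves from 14 to 8.
New critical path: G→B→H = 7+1+11 = 19 ⇒ 19 days.

19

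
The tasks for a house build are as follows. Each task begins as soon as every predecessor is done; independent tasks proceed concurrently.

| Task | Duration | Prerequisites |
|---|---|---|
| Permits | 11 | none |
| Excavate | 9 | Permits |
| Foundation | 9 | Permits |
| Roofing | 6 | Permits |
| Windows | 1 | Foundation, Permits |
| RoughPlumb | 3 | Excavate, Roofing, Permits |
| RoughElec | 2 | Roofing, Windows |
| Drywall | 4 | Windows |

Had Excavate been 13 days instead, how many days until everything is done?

27

As given, the longest chain is Permits→Foundation→Windows→Drywall = 11+9+1+4 = 25, so the finish is 25 days.
The longest path through Excavate is only 23 days, so Excavate has float 2.
New critical path: Permits→Excavate→RoughPlumb = 11+13+3 = 27 ⇒ 27 days.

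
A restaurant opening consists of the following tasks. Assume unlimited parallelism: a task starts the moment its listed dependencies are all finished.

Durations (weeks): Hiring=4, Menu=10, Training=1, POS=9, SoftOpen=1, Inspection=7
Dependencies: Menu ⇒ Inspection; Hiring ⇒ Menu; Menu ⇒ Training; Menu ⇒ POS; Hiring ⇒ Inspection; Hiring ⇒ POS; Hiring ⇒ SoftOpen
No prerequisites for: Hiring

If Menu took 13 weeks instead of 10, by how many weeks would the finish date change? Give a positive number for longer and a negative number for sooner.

3

Baseline: Hiring→Menu→POS = 4+10+9 = 23 → 23 weeks.
Menu lies on that path, so at 13 weeks the path becomes 26 weeks.
No other chain overtakes it, so the finish is 26 weeks.
Change in finish: 26 − 23 = +3 weeks.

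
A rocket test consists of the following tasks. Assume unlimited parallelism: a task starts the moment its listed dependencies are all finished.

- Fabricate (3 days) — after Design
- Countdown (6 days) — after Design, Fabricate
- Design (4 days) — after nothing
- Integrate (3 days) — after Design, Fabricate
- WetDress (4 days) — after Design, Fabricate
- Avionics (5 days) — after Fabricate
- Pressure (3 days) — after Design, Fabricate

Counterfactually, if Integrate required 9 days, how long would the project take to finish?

16

Critical path before the change: Design→Fabricate→Countdown = 4+3+6 = 13 giving 13 days.
Integrate has 3 days of float (longest path through it is 10).
The binding chain switches to Design→Fabricate→Integrate = 4+3+9 = 16; finish 16 days.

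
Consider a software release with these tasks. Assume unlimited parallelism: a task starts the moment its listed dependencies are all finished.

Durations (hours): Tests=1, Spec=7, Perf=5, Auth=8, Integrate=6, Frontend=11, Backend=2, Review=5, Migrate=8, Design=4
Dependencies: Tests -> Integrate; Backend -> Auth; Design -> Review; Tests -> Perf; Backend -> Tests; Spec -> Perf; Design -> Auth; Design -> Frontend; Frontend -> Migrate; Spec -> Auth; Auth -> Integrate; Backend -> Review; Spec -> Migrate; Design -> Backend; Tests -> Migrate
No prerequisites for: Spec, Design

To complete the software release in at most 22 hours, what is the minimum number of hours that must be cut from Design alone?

1

Current finish: 23 hours; target: 22.
Design is on every critical path, so each hour cut from Design cuts the finish by one (this holds down to a finish of 21).
Need 23 − 22 = 1 hour off Design → Design becomes 3 hours, finish becomes 22.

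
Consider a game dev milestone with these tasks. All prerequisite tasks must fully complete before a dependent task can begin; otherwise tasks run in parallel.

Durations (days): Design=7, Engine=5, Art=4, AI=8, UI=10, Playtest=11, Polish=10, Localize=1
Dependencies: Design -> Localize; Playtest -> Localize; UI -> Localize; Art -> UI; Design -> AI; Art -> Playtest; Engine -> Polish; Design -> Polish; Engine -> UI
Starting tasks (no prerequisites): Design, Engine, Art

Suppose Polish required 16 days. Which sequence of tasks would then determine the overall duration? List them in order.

Baseline: Design→Polish = 7+10 = 17 → 17 days.
Since Polish is critical, the +6 change carries straight to that chain (now 23 days).
No other chain overtakes it, so the finish is 23 days.

Design, Polish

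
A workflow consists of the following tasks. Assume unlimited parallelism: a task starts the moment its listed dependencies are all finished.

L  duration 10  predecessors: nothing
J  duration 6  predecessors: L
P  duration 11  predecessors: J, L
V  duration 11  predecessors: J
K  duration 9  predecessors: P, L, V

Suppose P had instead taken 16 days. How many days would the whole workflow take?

The binding path is L→J→P→K = 10+6+11+9 = 36; finish at 36 days.
Since P is critical, the +5 change carries straight to that chain (now 41 days).
No other chain overtakes it, so the finish is 41 days.

41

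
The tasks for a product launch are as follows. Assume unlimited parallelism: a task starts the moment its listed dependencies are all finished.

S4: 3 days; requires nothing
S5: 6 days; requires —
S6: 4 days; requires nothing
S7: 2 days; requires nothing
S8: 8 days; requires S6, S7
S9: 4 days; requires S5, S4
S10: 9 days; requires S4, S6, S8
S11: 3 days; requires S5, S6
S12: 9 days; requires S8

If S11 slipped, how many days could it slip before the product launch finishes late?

12

Critical path: S6→S8→S10 = 4+8+9 = 21, so the finish is 21 days.
S11 finishes as early as 9 and must finish by 21.
Float = 21 − 9 = 12.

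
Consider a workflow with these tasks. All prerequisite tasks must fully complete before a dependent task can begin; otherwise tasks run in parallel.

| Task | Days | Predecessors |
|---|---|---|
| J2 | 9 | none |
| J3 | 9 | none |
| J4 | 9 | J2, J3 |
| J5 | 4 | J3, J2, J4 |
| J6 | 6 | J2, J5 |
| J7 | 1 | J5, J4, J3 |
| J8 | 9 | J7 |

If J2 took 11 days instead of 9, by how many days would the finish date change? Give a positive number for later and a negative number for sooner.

Actual critical path: J2→J4→J5→J7→J8 = 9+9+4+1+9 = 32 ⇒ 32 days.
J2 is on the critical path; changing it to 11 makes that path 34 days.
No other chain overtakes it, so the finish is 34 days.
Change in finish: 34 − 32 = +2 days.

2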